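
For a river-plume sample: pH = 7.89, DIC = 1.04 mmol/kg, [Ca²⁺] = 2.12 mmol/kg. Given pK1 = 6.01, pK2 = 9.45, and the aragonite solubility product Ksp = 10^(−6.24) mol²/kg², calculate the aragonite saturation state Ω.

Ω = 0.101

α₂ = 1 / (1 + [H⁺]/K2 + [H⁺]²/(K1K2)) = 1 / (1 + 10^+1.56 + 10^-0.32)
   = 1 / (1 + 36.308 + 0.47863) = 1/37.786 = 0.02646
[CO3²⁻] = α₂ × DIC = 0.02646 × 1.04 = 0.02752 mmol/kg
Ksp = 10^(−6.24) = 5.754×10^-7
Ω = [Ca²⁺][CO3²⁻]/Ksp = (2.12×10^-3)(2.752×10^-5) / 5.754×10^-7 = 0.101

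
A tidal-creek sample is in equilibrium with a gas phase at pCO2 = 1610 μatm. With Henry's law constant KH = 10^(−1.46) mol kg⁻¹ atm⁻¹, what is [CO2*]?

[CO2*] = 55.8 μmol/kg

KH = 10^(−1.46) = 3.467×10^-2 mol kg⁻¹ atm⁻¹
[CO2*] = KH · pCO2 = 3.467×10^-2 × 1610×10^-6 atm = 5.58×10^-5 mol/kg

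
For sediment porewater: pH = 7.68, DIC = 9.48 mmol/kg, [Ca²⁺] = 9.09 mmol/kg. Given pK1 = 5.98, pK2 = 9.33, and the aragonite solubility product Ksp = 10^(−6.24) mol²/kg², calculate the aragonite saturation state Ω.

α₂ = 1 / (1 + [H⁺]/K2 + [H⁺]²/(K1K2)) = 1 / (1 + 10^+1.65 + 10^-0.05)
   = 1 / (1 + 44.668 + 0.89125) = 1/46.560 = 0.02148
[CO3²⁻] = α₂ × DIC = 0.02148 × 9.48 = 0.2036 mmol/kg
Ksp = 10^(−6.24) = 5.754×10^-7
Ω = [Ca²⁺][CO3²⁻]/Ksp = (9.09×10^-3)(2.036×10^-4) / 5.754×10^-7 = 3.22

Ω = 3.22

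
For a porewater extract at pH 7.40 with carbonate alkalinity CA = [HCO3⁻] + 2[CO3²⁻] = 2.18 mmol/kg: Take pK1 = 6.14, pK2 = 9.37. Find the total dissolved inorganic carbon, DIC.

CA = [HCO3⁻] + 2[CO3²⁻] = (α₁ + 2α₂)·DIC
At pH 7.40: [H⁺]/K1 = 10^-1.26 = 0.054954, K2/[H⁺] = 10^-1.97 = 0.010715
α₁ = 1/(1 + 0.054954 + 0.010715) = 1/1.0657 = 0.9384; α₂ = α₁·K2/[H⁺] = 0.01005
α₁ + 2α₂ = 0.9585
DIC = CA / (α₁ + 2α₂) = 2.18 / 0.9585 = 2.27 mmol/kg

DIC = 2.27 mmol/kg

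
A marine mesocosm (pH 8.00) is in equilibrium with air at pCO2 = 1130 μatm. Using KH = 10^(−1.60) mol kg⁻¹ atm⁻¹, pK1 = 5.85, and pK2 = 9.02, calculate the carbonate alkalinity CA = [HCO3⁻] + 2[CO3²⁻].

[CO2*] = KH · pCO2 = 10^(−1.60) × 1130×10^-6 = 2.838×10^-5 mol/kg
α₀ = 1/(1 + K1/[H⁺] + K1K2/[H⁺]²) = 1/(1 + 10^+2.15 + 10^+1.13) = 0.006421
DIC = [CO2*]/α₀ = 2.838×10^-5 / 0.006421 = 4.421 mmol/kg
CA = (α₁ + 2α₂)·DIC = (0.9070 + 2×0.08661) × 4.421 = 4.78 mmol/kg

CA = 4.78 mmol/kg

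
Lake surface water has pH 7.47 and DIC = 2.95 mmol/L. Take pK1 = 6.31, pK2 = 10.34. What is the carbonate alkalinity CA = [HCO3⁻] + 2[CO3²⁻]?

CA = [HCO3⁻] + 2[CO3²⁻] = (α₁ + 2α₂)·DIC
At pH 7.47: [H⁺]/K1 = 10^-1.16 = 0.069183, K2/[H⁺] = 10^-2.87 = 0.0013490
α₁ = 1/(1 + 0.069183 + 0.0013490) = 1/1.0705 = 0.9341; α₂ = α₁·K2/[H⁺] = 0.001260
α₁ + 2α₂ = 0.9366
CA = 0.9366 × 2.95 = 2.76 mmol/L

CA = 2.76 mmol/L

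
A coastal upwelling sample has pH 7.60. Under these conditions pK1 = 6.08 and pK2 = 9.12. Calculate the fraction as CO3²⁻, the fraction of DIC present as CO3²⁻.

α₂ = 0.0285

α₂ = 1 / (1 + [H⁺]/K2 + [H⁺]²/(K1K2)) = 1 / (1 + 10^+1.52 + 10^+0.00)
   = 1 / (1 + 33.113 + 1.0000) = 1/35.113 = 0.02848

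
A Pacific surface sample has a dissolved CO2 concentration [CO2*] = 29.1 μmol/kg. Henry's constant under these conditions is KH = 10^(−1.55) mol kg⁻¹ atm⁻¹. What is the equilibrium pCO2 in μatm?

pCO2 = 1030 μatm

KH = 10^(−1.55) = 2.818×10^-2 mol kg⁻¹ atm⁻¹
pCO2 = [CO2*]/KH = 29.1×10^-6 / 2.818×10^-2 = 1.03×10^-3 atm = 1030 μatm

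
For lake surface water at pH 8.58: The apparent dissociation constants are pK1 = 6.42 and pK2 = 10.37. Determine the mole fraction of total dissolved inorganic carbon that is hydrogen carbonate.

α₁ = 1 / (1 + [H⁺]/K1 + K2/[H⁺]) = 1 / (1 + 10^-2.16 + 10^-1.79)
   = 1 / (1 + 0.0069183 + 0.016218) = 1/1.0231 = 0.9774

α₁ = 0.977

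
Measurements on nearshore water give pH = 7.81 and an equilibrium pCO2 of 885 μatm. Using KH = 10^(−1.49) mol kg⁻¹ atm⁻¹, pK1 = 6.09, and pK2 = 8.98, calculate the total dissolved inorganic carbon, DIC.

DIC = 1.63 mmol/kg

[CO2*] = KH · pCO2 = 10^(−1.49) × 885×10^-6 = 2.864×10^-5 mol/kg
α₀ = 1/(1 + K1/[H⁺] + K1K2/[H⁺]²) = 1/(1 + 10^+1.72 + 10^+0.55) = 0.01753
DIC = [CO2*]/α₀ = 2.864×10^-5 / 0.01753 = 1.63 mmol/kg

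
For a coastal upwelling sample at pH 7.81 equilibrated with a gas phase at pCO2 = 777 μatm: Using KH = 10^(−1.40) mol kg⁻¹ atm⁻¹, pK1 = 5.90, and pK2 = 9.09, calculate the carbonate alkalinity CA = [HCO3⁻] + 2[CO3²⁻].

CA = 2.78 mmol/kg

[CO2*] = KH · pCO2 = 10^(−1.40) × 777×10^-6 = 3.093×10^-5 mol/kg
α₀ = 1/(1 + K1/[H⁺] + K1K2/[H⁺]²) = 1/(1 + 10^+1.91 + 10^+0.63) = 0.01155
DIC = [CO2*]/α₀ = 3.093×10^-5 / 0.01155 = 2.677 mmol/kg
CA = (α₁ + 2α₂)·DIC = (0.9392 + 2×0.04929) × 2.677 = 2.78 mmol/kg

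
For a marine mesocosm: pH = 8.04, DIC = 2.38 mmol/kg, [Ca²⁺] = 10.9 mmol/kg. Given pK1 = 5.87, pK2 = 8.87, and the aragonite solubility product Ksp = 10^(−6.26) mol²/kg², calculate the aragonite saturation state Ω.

Ω = 6.05

α₂ = 1 / (1 + [H⁺]/K2 + [H⁺]²/(K1K2)) = 1 / (1 + 10^+0.83 + 10^-1.34)
   = 1 / (1 + 6.7608 + 0.045709) = 1/7.8065 = 0.1281
[CO3²⁻] = α₂ × DIC = 0.1281 × 2.38 = 0.3049 mmol/kg
Ksp = 10^(−6.26) = 5.495×10^-7
Ω = [Ca²⁺][CO3²⁻]/Ksp = (10.9×10^-3)(3.049×10^-4) / 5.495×10^-7 = 6.05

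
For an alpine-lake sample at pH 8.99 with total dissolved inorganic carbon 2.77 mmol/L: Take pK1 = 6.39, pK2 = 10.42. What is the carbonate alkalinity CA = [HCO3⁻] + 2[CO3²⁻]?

CA = [HCO3⁻] + 2[CO3²⁻] = (α₁ + 2α₂)·DIC
At pH 8.99: [H⁺]/K1 = 10^-2.60 = 0.0025119, K2/[H⁺] = 10^-1.43 = 0.037154
α₁ = 1/(1 + 0.0025119 + 0.037154) = 1/1.0397 = 0.9618; α₂ = α₁·K2/[H⁺] = 0.03574
α₁ + 2α₂ = 1.0333
CA = 1.0333 × 2.77 = 2.86 mmol/L

CA = 2.86 mmol/L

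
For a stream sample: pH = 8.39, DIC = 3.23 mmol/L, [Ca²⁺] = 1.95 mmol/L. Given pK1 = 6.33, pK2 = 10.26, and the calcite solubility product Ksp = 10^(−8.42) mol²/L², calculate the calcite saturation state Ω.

Ω = 21.9

α₂ = 1 / (1 + [H⁺]/K2 + [H⁺]²/(K1K2)) = 1 / (1 + 10^+1.87 + 10^-0.19)
   = 1 / (1 + 74.131 + 0.64565) = 1/75.777 = 0.01320
[CO3²⁻] = α₂ × DIC = 0.01320 × 3.23 = 0.04263 mmol/L
Ksp = 10^(−8.42) = 3.802×10^-9
Ω = [Ca²⁺][CO3²⁻]/Ksp = (1.95×10^-3)(4.263×10^-5) / 3.802×10^-9 = 21.9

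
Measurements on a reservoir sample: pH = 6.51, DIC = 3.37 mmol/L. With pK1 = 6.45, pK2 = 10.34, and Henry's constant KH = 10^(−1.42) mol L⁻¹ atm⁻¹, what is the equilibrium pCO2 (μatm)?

α₀ = 1 / (1 + K1/[H⁺] + K1K2/[H⁺]²) = 1 / (1 + 10^+0.06 + 10^-3.77)
   = 1 / (1 + 1.1482 + 0.00016982) = 1/2.1483 = 0.4655
[CO2*] = α₀ × DIC = 0.4655 × 3.37 = 1.569 mmol/L
pCO2 = [CO2*]/KH = 1.569×10^-3 / 3.802×10^-2 = 4.13×10^4 μatm

pCO2 = 4.13×10^4 μatm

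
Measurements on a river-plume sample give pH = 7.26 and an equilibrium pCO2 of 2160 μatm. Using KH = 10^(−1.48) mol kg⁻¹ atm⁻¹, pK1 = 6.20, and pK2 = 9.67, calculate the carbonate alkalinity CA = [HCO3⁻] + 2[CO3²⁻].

CA = 0.828 mmol/kg

[CO2*] = KH · pCO2 = 10^(−1.48) × 2160×10^-6 = 7.152×10^-5 mol/kg
α₀ = 1/(1 + K1/[H⁺] + K1K2/[H⁺]²) = 1/(1 + 10^+1.06 + 10^-1.35) = 0.07983
DIC = [CO2*]/α₀ = 7.152×10^-5 / 0.07983 = 0.8959 mmol/kg
CA = (α₁ + 2α₂)·DIC = (0.9166 + 2×0.003566) × 0.8959 = 0.828 mmol/kg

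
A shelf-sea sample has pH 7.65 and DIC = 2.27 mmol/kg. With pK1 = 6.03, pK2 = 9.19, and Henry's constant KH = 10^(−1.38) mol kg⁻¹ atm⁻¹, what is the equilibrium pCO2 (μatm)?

pCO2 = 1240 μatm

α₀ = 1 / (1 + K1/[H⁺] + K1K2/[H⁺]²) = 1 / (1 + 10^+1.62 + 10^+0.08)
   = 1 / (1 + 41.687 + 1.2023) = 1/43.889 = 0.02278
[CO2*] = α₀ × DIC = 0.02278 × 2.27 = 0.05172 mmol/kg
pCO2 = [CO2*]/KH = 5.172×10^-5 / 4.169×10^-2 = 1240 μatm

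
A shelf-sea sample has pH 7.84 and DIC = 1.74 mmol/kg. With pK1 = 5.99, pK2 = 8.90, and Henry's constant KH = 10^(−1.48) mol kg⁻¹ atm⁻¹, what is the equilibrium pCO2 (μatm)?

α₀ = 1 / (1 + K1/[H⁺] + K1K2/[H⁺]²) = 1 / (1 + 10^+1.85 + 10^+0.79)
   = 1 / (1 + 70.795 + 6.1660) = 1/77.961 = 0.01283
[CO2*] = α₀ × DIC = 0.01283 × 1.74 = 0.02232 mmol/kg
pCO2 = [CO2*]/KH = 2.232×10^-5 / 3.311×10^-2 = 674 μatm

pCO2 = 674 μatm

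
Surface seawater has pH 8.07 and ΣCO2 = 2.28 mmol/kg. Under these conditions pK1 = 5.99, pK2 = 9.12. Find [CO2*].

[CO2*] = 17.3 μmol/kg

α₀ = 1 / (1 + K1/[H⁺] + K1K2/[H⁺]²) = 1 / (1 + 10^+2.08 + 10^+1.03)
   = 1 / (1 + 120.23 + 10.715) = 1/131.94 = 0.007579
[CO2*] = α₀ × DIC = 0.007579 × 2.28 = 0.0173 mmol/kg = 17.3 μmol/kg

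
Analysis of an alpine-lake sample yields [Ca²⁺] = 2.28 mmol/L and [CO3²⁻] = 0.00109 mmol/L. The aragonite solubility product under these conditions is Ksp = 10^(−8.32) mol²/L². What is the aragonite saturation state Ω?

Ω = 0.519

Ksp = 10^(−8.32) = 4.786×10^-9
Ω = [Ca²⁺][CO3²⁻]/Ksp = (2.28×10^-3)(0.00109×10^-3) / 4.786×10^-9 = 0.519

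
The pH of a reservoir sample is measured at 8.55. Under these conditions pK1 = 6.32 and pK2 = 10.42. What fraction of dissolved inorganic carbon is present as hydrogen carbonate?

α₁ = 0.981

α₁ = 1 / (1 + [H⁺]/K1 + K2/[H⁺]) = 1 / (1 + 10^-2.23 + 10^-1.87)
   = 1 / (1 + 0.0058884 + 0.013490) = 1/1.0194 = 0.9810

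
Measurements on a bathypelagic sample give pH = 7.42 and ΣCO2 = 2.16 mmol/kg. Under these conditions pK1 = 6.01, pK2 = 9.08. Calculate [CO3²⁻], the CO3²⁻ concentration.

α₂ = 1 / (1 + [H⁺]/K2 + [H⁺]²/(K1K2)) = 1 / (1 + 10^+1.66 + 10^+0.25)
   = 1 / (1 + 45.709 + 1.7783) = 1/48.487 = 0.02062
[CO3²⁻] = α₂ × DIC = 0.02062 × 2.16 = 0.0445 mmol/kg

[CO3²⁻] = 0.0445 mmol/kg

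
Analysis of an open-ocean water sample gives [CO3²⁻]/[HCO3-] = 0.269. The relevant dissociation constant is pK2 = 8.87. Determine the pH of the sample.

pH = 8.30

From K2 = [H⁺][CO3²⁻]/[HCO3-]:  pH = pK2 + log₁₀([CO3²⁻]/[HCO3-])
log₁₀(0.269) = -0.570
pH = 8.87 + (-0.570) = 8.30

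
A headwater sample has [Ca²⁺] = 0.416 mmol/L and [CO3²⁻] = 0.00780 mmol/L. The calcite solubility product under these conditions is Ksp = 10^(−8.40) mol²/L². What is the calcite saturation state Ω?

Ksp = 10^(−8.40) = 3.981×10^-9
Ω = [Ca²⁺][CO3²⁻]/Ksp = (0.416×10^-3)(0.00780×10^-3) / 3.981×10^-9 = 0.815

Ω = 0.815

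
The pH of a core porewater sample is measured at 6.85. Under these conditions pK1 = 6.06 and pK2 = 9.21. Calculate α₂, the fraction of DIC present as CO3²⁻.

α₂ = 1 / (1 + [H⁺]/K2 + [H⁺]²/(K1K2)) = 1 / (1 + 10^+2.36 + 10^+1.57)
   = 1 / (1 + 229.09 + 37.154) = 1/267.24 = 0.003742

α₂ = 0.00374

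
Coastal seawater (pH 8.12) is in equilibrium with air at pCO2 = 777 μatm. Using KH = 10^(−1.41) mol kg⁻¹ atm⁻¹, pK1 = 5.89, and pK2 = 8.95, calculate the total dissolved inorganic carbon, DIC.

[CO2*] = KH · pCO2 = 10^(−1.41) × 777×10^-6 = 3.023×10^-5 mol/kg
α₀ = 1/(1 + K1/[H⁺] + K1K2/[H⁺]²) = 1/(1 + 10^+2.23 + 10^+1.40) = 0.005104
DIC = [CO2*]/α₀ = 3.023×10^-5 / 0.005104 = 5.92 mmol/kg

DIC = 5.92 mmol/kg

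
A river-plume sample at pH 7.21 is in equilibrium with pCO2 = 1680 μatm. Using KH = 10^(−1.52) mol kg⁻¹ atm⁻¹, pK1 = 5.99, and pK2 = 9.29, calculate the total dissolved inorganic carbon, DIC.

[CO2*] = KH · pCO2 = 10^(−1.52) × 1680×10^-6 = 5.074×10^-5 mol/kg
α₀ = 1/(1 + K1/[H⁺] + K1K2/[H⁺]²) = 1/(1 + 10^+1.22 + 10^-0.86) = 0.05639
DIC = [CO2*]/α₀ = 5.074×10^-5 / 0.05639 = 0.900 mmol/kg

DIC = 0.900 mmol/kg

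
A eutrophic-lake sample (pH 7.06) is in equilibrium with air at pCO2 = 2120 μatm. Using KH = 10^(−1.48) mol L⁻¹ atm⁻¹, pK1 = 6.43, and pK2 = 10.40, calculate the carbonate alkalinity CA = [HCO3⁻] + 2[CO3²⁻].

CA = 0.300 mmol/L

[CO2*] = KH · pCO2 = 10^(−1.48) × 2120×10^-6 = 7.020×10^-5 mol/L
α₀ = 1/(1 + K1/[H⁺] + K1K2/[H⁺]²) = 1/(1 + 10^+0.63 + 10^-2.71) = 0.1898
DIC = [CO2*]/α₀ = 7.020×10^-5 / 0.1898 = 0.3698 mmol/L
CA = (α₁ + 2α₂)·DIC = (0.8098 + 2×0.0003701) × 0.3698 = 0.300 mmol/L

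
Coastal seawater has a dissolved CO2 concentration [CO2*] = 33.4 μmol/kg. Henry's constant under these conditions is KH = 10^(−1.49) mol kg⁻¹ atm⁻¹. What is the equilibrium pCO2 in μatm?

pCO2 = 1030 μatm

KH = 10^(−1.49) = 3.236×10^-2 mol kg⁻¹ atm⁻¹
pCO2 = [CO2*]/KH = 33.4×10^-6 / 3.236×10^-2 = 1.03×10^-3 atm = 1030 μatm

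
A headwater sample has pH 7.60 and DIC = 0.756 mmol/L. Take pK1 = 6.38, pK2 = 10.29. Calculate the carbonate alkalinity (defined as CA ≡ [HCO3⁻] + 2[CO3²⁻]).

CA = [HCO3⁻] + 2[CO3²⁻] = (α₁ + 2α₂)·DIC
At pH 7.60: [H⁺]/K1 = 10^-1.22 = 0.060256, K2/[H⁺] = 10^-2.69 = 0.0020417
α₁ = 1/(1 + 0.060256 + 0.0020417) = 1/1.0623 = 0.9414; α₂ = α₁·K2/[H⁺] = 0.001922
α₁ + 2α₂ = 0.9452
CA = 0.9452 × 0.756 = 0.715 mmol/L

CA = 0.715 mmol/L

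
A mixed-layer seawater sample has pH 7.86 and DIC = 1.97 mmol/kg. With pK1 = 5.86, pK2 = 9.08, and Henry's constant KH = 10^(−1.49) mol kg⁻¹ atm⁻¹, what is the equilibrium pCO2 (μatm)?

α₀ = 1 / (1 + K1/[H⁺] + K1K2/[H⁺]²) = 1 / (1 + 10^+2.00 + 10^+0.78)
   = 1 / (1 + 100.00 + 6.0256) = 1/107.03 = 0.009344
[CO2*] = α₀ × DIC = 0.009344 × 1.97 = 0.01841 mmol/kg = 18.41 μmol/kg
pCO2 = [CO2*]/KH = 1.841×10^-5 / 3.236×10^-2 = 569 μatm

pCO2 = 569 μatm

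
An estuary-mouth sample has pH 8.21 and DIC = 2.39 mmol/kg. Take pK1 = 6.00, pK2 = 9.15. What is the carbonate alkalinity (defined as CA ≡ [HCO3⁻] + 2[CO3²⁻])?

CA = [HCO3⁻] + 2[CO3²⁻] = (α₁ + 2α₂)·DIC
At pH 8.21: [H⁺]/K1 = 10^-2.21 = 0.0061660, K2/[H⁺] = 10^-0.94 = 0.11482
α₁ = 1/(1 + 0.0061660 + 0.11482) = 1/1.1210 = 0.8921; α₂ = α₁·K2/[H⁺] = 0.1024
α₁ + 2α₂ = 1.0969
CA = 1.0969 × 2.39 = 2.62 mmol/kg

CA = 2.62 mmol/kg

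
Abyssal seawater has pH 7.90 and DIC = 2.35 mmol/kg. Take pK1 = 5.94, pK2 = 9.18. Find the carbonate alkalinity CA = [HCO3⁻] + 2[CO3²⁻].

CA = 2.44 mmol/kg

CA = [HCO3⁻] + 2[CO3²⁻] = (α₁ + 2α₂)·DIC
At pH 7.90: [H⁺]/K1 = 10^-1.96 = 0.010965, K2/[H⁺] = 10^-1.28 = 0.052481
α₁ = 1/(1 + 0.010965 + 0.052481) = 1/1.0634 = 0.9403; α₂ = α₁·K2/[H⁺] = 0.04935
α₁ + 2α₂ = 1.0390
CA = 1.0390 × 2.35 = 2.44 mmol/kg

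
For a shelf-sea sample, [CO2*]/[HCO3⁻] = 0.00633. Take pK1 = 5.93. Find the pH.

pH = 8.13

From K1 = [H⁺][HCO3⁻]/[CO2*]:  pH = pK1 − log₁₀([CO2*]/[HCO3⁻])
log₁₀(0.00633) = -2.199
pH = 5.93 − (-2.199) = 8.13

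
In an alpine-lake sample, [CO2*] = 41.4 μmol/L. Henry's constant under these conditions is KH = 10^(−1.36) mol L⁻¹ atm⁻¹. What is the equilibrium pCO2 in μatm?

KH = 10^(−1.36) = 4.365×10^-2 mol L⁻¹ atm⁻¹
pCO2 = [CO2*]/KH = 41.4×10^-6 / 4.365×10^-2 = 9.48×10^-4 atm = 948 μatm

pCO2 = 948 μatm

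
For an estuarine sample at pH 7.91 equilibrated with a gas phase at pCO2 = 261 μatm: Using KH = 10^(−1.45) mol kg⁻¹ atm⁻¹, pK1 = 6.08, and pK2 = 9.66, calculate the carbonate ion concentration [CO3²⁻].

[CO3²⁻] = 11.1 μmol/kg

[CO2*] = KH · pCO2 = 10^(−1.45) × 261×10^-6 = 9.261×10^-6 mol/kg
α₀ = 1/(1 + K1/[H⁺] + K1K2/[H⁺]²) = 1/(1 + 10^+1.83 + 10^+0.08) = 0.01432
DIC = [CO2*]/α₀ = 9.261×10^-6 / 0.01432 = 0.6465 mmol/kg
[CO3²⁻] = α₂·DIC; α₂ = 0.01722, so [CO3²⁻] = 0.01722 × 0.6465 = 0.0111 mmol/kg = 11.1 μmol/kg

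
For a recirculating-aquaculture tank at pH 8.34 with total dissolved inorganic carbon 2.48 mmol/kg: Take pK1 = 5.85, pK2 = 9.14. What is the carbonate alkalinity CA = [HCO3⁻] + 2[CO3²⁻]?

CA = [HCO3⁻] + 2[CO3²⁻] = (α₁ + 2α₂)·DIC
At pH 8.34: [H⁺]/K1 = 10^-2.49 = 0.0032359, K2/[H⁺] = 10^-0.80 = 0.15849
α₁ = 1/(1 + 0.0032359 + 0.15849) = 1/1.1617 = 0.8608; α₂ = α₁·K2/[H⁺] = 0.1364
α₁ + 2α₂ = 1.1336
CA = 1.1336 × 2.48 = 2.81 mmol/kg

CA = 2.81 mmol/kg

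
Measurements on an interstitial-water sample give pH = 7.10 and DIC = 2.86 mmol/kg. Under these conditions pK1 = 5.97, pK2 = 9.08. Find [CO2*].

α₀ = 1 / (1 + K1/[H⁺] + K1K2/[H⁺]²) = 1 / (1 + 10^+1.13 + 10^-0.85)
   = 1 / (1 + 13.490 + 0.14125) = 1/14.631 = 0.06835
[CO2*] = α₀ × DIC = 0.06835 × 2.86 = 0.195 mmol/kg

[CO2*] = 0.195 mmol/kg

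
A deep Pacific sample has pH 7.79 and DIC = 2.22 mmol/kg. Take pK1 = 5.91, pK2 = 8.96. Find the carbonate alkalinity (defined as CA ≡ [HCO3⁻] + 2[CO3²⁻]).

CA = [HCO3⁻] + 2[CO3²⁻] = (α₁ + 2α₂)·DIC
At pH 7.79: [H⁺]/K1 = 10^-1.88 = 0.013183, K2/[H⁺] = 10^-1.17 = 0.067608
α₁ = 1/(1 + 0.013183 + 0.067608) = 1/1.0808 = 0.9252; α₂ = α₁·K2/[H⁺] = 0.06255
α₁ + 2α₂ = 1.0504
CA = 1.0504 × 2.22 = 2.33 mmol/kg

CA = 2.33 mmol/kg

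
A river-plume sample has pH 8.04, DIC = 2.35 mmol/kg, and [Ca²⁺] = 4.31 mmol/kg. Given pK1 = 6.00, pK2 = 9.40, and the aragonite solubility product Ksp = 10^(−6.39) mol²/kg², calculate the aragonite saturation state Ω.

α₂ = 1 / (1 + [H⁺]/K2 + [H⁺]²/(K1K2)) = 1 / (1 + 10^+1.36 + 10^-0.68)
   = 1 / (1 + 22.909 + 0.20893) = 1/24.118 = 0.04146
[CO3²⁻] = α₂ × DIC = 0.04146 × 2.35 = 0.09744 mmol/kg
Ksp = 10^(−6.39) = 4.074×10^-7
Ω = [Ca²⁺][CO3²⁻]/Ksp = (4.31×10^-3)(9.744×10^-5) / 4.074×10^-7 = 1.03

Ω = 1.03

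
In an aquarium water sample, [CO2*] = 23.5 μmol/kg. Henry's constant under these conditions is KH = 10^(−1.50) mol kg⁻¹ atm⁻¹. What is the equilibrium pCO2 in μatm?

pCO2 = 743 μatm

KH = 10^(−1.50) = 3.162×10^-2 mol kg⁻¹ atm⁻¹
pCO2 = [CO2*]/KH = 23.5×10^-6 / 3.162×10^-2 = 7.43×10^-4 atm = 743 μatm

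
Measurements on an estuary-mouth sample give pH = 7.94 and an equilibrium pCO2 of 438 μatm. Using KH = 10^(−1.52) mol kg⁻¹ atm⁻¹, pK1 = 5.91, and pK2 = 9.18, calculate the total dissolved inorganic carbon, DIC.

DIC = 1.51 mmol/kg

[CO2*] = KH · pCO2 = 10^(−1.52) × 438×10^-6 = 1.323×10^-5 mol/kg
α₀ = 1/(1 + K1/[H⁺] + K1K2/[H⁺]²) = 1/(1 + 10^+2.03 + 10^+0.79) = 0.008748
DIC = [CO2*]/α₀ = 1.323×10^-5 / 0.008748 = 1.51 mmol/kg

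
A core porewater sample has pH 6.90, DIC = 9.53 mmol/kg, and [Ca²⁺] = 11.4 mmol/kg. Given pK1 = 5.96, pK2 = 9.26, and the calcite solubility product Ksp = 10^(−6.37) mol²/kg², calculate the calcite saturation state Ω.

Ω = 0.993

α₂ = 1 / (1 + [H⁺]/K2 + [H⁺]²/(K1K2)) = 1 / (1 + 10^+2.36 + 10^+1.42)
   = 1 / (1 + 229.09 + 26.303) = 1/256.39 = 0.003900
[CO3²⁻] = α₂ × DIC = 0.003900 × 9.53 = 0.03717 mmol/kg
Ksp = 10^(−6.37) = 4.266×10^-7
Ω = [Ca²⁺][CO3²⁻]/Ksp = (11.4×10^-3)(3.717×10^-5) / 4.266×10^-7 = 0.993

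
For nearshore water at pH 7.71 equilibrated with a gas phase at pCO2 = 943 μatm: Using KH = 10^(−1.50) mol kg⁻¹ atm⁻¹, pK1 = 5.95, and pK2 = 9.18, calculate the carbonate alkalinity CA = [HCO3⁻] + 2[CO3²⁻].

CA = 1.83 mmol/kg

[CO2*] = KH · pCO2 = 10^(−1.50) × 943×10^-6 = 2.982×10^-5 mol/kg
α₀ = 1/(1 + K1/[H⁺] + K1K2/[H⁺]²) = 1/(1 + 10^+1.76 + 10^+0.29) = 0.01653
DIC = [CO2*]/α₀ = 2.982×10^-5 / 0.01653 = 1.804 mmol/kg
CA = (α₁ + 2α₂)·DIC = (0.9512 + 2×0.03223) × 1.804 = 1.83 mmol/kg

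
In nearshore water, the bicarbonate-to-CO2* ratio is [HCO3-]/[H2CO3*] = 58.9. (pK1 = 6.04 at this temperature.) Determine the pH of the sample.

From K1 = [H⁺][HCO3-]/[H2CO3*]:  pH = pK1 + log₁₀([HCO3-]/[H2CO3*])
log₁₀(58.9) = +1.770
pH = 6.04 + (+1.770) = 7.81

pH = 7.81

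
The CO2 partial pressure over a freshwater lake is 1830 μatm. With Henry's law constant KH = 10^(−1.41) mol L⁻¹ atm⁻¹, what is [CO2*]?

[CO2*] = 71.2 μmol/L

KH = 10^(−1.41) = 3.890×10^-2 mol L⁻¹ atm⁻¹
[CO2*] = KH · pCO2 = 3.890×10^-2 × 1830×10^-6 atm = 7.12×10^-5 mol/L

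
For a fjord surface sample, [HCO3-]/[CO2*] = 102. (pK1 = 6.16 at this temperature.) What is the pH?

From K1 = [H⁺][HCO3-]/[CO2*]:  pH = pK1 + log₁₀([HCO3-]/[CO2*])
log₁₀(102) = +2.009
pH = 6.16 + (+2.009) = 8.17

pH = 8.17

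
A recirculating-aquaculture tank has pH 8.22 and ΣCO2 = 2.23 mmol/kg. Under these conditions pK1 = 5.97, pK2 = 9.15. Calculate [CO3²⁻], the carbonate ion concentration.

[CO3²⁻] = 0.233 mmol/kg

α₂ = 1 / (1 + [H⁺]/K2 + [H⁺]²/(K1K2)) = 1 / (1 + 10^+0.93 + 10^-1.32)
   = 1 / (1 + 8.5114 + 0.047863) = 1/9.5592 = 0.1046
[CO3²⁻] = α₂ × DIC = 0.1046 × 2.23 = 0.233 mmol/kg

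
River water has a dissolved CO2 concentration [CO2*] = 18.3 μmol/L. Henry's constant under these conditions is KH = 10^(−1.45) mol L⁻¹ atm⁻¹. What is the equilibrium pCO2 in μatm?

KH = 10^(−1.45) = 3.548×10^-2 mol L⁻¹ atm⁻¹
pCO2 = [CO2*]/KH = 18.3×10^-6 / 3.548×10^-2 = 5.16×10^-4 atm = 516 μatm

pCO2 = 516 μatm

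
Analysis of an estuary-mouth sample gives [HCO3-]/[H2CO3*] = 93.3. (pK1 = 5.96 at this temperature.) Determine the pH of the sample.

From K1 = [H⁺][HCO3-]/[H2CO3*]:  pH = pK1 + log₁₀([HCO3-]/[H2CO3*])
log₁₀(93.3) = +1.970
pH = 5.96 + (+1.970) = 7.93

pH = 7.93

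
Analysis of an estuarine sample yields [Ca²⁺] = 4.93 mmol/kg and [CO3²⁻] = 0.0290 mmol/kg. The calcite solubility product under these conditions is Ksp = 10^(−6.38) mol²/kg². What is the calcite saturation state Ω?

Ω = 0.343

Ksp = 10^(−6.38) = 4.169×10^-7
Ω = [Ca²⁺][CO3²⁻]/Ksp = (4.93×10^-3)(0.0290×10^-3) / 4.169×10^-7 = 0.343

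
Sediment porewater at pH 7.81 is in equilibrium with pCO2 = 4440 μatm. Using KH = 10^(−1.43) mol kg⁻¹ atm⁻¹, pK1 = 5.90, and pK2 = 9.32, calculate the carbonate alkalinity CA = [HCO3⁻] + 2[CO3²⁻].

[CO2*] = KH · pCO2 = 10^(−1.43) × 4440×10^-6 = 1.650×10^-4 mol/kg
α₀ = 1/(1 + K1/[H⁺] + K1K2/[H⁺]²) = 1/(1 + 10^+1.91 + 10^+0.40) = 0.01179
DIC = [CO2*]/α₀ = 1.650×10^-4 / 0.01179 = 13.99 mmol/kg
CA = (α₁ + 2α₂)·DIC = (0.9586 + 2×0.02962) × 13.99 = 14.2 mmol/kg

CA = 14.2 mmol/kg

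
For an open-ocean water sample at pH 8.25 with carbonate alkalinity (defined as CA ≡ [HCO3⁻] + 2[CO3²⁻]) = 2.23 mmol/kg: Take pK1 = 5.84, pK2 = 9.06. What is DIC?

CA = [HCO3⁻] + 2[CO3²⁻] = (α₁ + 2α₂)·DIC
At pH 8.25: [H⁺]/K1 = 10^-2.41 = 0.0038905, K2/[H⁺] = 10^-0.81 = 0.15488
α₁ = 1/(1 + 0.0038905 + 0.15488) = 1/1.1588 = 0.8630; α₂ = α₁·K2/[H⁺] = 0.1337
α₁ + 2α₂ = 1.1303
DIC = CA / (α₁ + 2α₂) = 2.23 / 1.1303 = 1.97 mmol/kg

DIC = 1.97 mmol/kg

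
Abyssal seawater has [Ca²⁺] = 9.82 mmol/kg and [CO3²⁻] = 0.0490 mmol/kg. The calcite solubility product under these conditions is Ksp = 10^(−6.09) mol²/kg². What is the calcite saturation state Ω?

Ksp = 10^(−6.09) = 8.128×10^-7
Ω = [Ca²⁺][CO3²⁻]/Ksp = (9.82×10^-3)(0.0490×10^-3) / 8.128×10^-7 = 0.592

Ω = 0.592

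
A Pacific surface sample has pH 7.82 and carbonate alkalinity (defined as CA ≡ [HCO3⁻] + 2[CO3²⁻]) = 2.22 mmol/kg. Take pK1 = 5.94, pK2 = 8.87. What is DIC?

CA = [HCO3⁻] + 2[CO3²⁻] = (α₁ + 2α₂)·DIC
At pH 7.82: [H⁺]/K1 = 10^-1.88 = 0.013183, K2/[H⁺] = 10^-1.05 = 0.089125
α₁ = 1/(1 + 0.013183 + 0.089125) = 1/1.1023 = 0.9072; α₂ = α₁·K2/[H⁺] = 0.08085
α₁ + 2α₂ = 1.0689
DIC = CA / (α₁ + 2α₂) = 2.22 / 1.0689 = 2.08 mmol/kg

DIC = 2.08 mmol/kg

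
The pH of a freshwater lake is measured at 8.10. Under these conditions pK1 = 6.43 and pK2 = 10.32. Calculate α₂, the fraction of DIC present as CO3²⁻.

α₂ = 1 / (1 + [H⁺]/K2 + [H⁺]²/(K1K2)) = 1 / (1 + 10^+2.22 + 10^+0.55)
   = 1 / (1 + 165.96 + 3.5481) = 1/170.51 = 0.005865

α₂ = 0.00586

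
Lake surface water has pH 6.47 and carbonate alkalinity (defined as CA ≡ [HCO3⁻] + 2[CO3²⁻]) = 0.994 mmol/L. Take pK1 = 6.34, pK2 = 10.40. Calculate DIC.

DIC = 1.73 mmol/L

CA = [HCO3⁻] + 2[CO3²⁻] = (α₁ + 2α₂)·DIC
At pH 6.47: [H⁺]/K1 = 10^-0.13 = 0.74131, K2/[H⁺] = 10^-3.93 = 0.00011749
α₁ = 1/(1 + 0.74131 + 0.00011749) = 1/1.7414 = 0.5742; α₂ = α₁·K2/[H⁺] = 6.747×10^-5
α₁ + 2α₂ = 0.5744
DIC = CA / (α₁ + 2α₂) = 0.994 / 0.5744 = 1.73 mmol/L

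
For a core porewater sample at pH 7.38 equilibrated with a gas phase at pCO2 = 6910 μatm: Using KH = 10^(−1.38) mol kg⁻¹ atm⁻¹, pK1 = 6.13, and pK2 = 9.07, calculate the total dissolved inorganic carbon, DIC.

DIC = 5.52 mmol/kg

[CO2*] = KH · pCO2 = 10^(−1.38) × 6910×10^-6 = 2.881×10^-4 mol/kg
α₀ = 1/(1 + K1/[H⁺] + K1K2/[H⁺]²) = 1/(1 + 10^+1.25 + 10^-0.44) = 0.05223
DIC = [CO2*]/α₀ = 2.881×10^-4 / 0.05223 = 5.52 mmol/kg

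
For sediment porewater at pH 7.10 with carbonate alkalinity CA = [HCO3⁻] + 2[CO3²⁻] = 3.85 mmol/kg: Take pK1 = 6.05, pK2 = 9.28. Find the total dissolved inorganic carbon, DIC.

DIC = 4.16 mmol/kg

CA = [HCO3⁻] + 2[CO3²⁻] = (α₁ + 2α₂)·DIC
At pH 7.10: [H⁺]/K1 = 10^-1.05 = 0.089125, K2/[H⁺] = 10^-2.18 = 0.0066069
α₁ = 1/(1 + 0.089125 + 0.0066069) = 1/1.0957 = 0.9126; α₂ = α₁·K2/[H⁺] = 0.006030
α₁ + 2α₂ = 0.9247
DIC = CA / (α₁ + 2α₂) = 3.85 / 0.9247 = 4.16 mmol/kg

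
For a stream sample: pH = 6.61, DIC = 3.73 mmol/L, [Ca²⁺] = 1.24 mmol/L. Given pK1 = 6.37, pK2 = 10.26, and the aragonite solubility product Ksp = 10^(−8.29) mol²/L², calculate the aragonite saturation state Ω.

α₂ = 1 / (1 + [H⁺]/K2 + [H⁺]²/(K1K2)) = 1 / (1 + 10^+3.65 + 10^+3.41)
   = 1 / (1 + 4466.8 + 2570.4) = 1/7038.2 = 0.0001421
[CO3²⁻] = α₂ × DIC = 0.0001421 × 3.73 = 0.0005300 mmol/L = 0.5300 μmol/L
Ksp = 10^(−8.29) = 5.129×10^-9
Ω = [Ca²⁺][CO3²⁻]/Ksp = (1.24×10^-3)(5.300×10^-7) / 5.129×10^-9 = 0.128

Ω = 0.128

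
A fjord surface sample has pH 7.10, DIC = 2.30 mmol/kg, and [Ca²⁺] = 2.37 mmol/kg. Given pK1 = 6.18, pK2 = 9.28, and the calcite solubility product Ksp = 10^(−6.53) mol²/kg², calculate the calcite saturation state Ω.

Ω = 0.108

α₂ = 1 / (1 + [H⁺]/K2 + [H⁺]²/(K1K2)) = 1 / (1 + 10^+2.18 + 10^+1.26)
   = 1 / (1 + 151.36 + 18.197) = 1/170.55 = 0.005863
[CO3²⁻] = α₂ × DIC = 0.005863 × 2.30 = 0.01349 mmol/kg = 13.49 μmol/kg
Ksp = 10^(−6.53) = 2.951×10^-7
Ω = [Ca²⁺][CO3²⁻]/Ksp = (2.37×10^-3)(1.349×10^-5) / 2.951×10^-7 = 0.108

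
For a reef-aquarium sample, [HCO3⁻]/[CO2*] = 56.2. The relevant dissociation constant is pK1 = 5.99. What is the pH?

pH = 7.74

From K1 = [H⁺][HCO3⁻]/[CO2*]:  pH = pK1 + log₁₀([HCO3⁻]/[CO2*])
log₁₀(56.2) = +1.750
pH = 5.99 + (+1.750) = 7.74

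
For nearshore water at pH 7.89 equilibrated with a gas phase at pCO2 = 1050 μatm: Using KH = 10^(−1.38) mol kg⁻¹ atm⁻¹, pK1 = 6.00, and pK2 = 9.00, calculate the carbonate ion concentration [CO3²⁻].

[CO3²⁻] = 0.264 mmol/kg

[CO2*] = KH · pCO2 = 10^(−1.38) × 1050×10^-6 = 4.377×10^-5 mol/kg
α₀ = 1/(1 + K1/[H⁺] + K1K2/[H⁺]²) = 1/(1 + 10^+1.89 + 10^+0.78) = 0.01181
DIC = [CO2*]/α₀ = 4.377×10^-5 / 0.01181 = 3.705 mmol/kg
[CO3²⁻] = α₂·DIC; α₂ = 0.07118, so [CO3²⁻] = 0.07118 × 3.705 = 0.264 mmol/kg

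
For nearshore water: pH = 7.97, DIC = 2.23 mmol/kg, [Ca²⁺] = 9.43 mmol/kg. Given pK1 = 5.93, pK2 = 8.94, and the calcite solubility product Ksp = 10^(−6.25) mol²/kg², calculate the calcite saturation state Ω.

α₂ = 1 / (1 + [H⁺]/K2 + [H⁺]²/(K1K2)) = 1 / (1 + 10^+0.97 + 10^-1.07)
   = 1 / (1 + 9.3325 + 0.085114) = 1/10.418 = 0.09599
[CO3²⁻] = α₂ × DIC = 0.09599 × 2.23 = 0.2141 mmol/kg
Ksp = 10^(−6.25) = 5.623×10^-7
Ω = [Ca²⁺][CO3²⁻]/Ksp = (9.43×10^-3)(2.141×10^-4) / 5.623×10^-7 = 3.59

Ω = 3.59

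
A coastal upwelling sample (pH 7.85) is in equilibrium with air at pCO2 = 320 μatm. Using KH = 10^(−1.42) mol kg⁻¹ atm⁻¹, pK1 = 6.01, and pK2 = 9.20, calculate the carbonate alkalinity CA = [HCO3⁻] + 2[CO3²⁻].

CA = 0.917 mmol/kg

[CO2*] = KH · pCO2 = 10^(−1.42) × 320×10^-6 = 1.217×10^-5 mol/kg
α₀ = 1/(1 + K1/[H⁺] + K1K2/[H⁺]²) = 1/(1 + 10^+1.84 + 10^+0.49) = 0.01365
DIC = [CO2*]/α₀ = 1.217×10^-5 / 0.01365 = 0.8914 mmol/kg
CA = (α₁ + 2α₂)·DIC = (0.9442 + 2×0.04217) × 0.8914 = 0.917 mmol/kg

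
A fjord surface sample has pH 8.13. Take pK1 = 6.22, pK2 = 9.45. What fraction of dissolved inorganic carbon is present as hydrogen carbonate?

α₁ = 1 / (1 + [H⁺]/K1 + K2/[H⁺]) = 1 / (1 + 10^-1.91 + 10^-1.32)
   = 1 / (1 + 0.012303 + 0.047863) = 1/1.0602 = 0.9432

α₁ = 0.943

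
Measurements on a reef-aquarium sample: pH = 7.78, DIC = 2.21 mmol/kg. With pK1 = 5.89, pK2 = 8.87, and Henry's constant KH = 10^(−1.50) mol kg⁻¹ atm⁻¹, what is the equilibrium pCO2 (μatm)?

α₀ = 1 / (1 + K1/[H⁺] + K1K2/[H⁺]²) = 1 / (1 + 10^+1.89 + 10^+0.80)
   = 1 / (1 + 77.625 + 6.3096) = 1/84.934 = 0.01177
[CO2*] = α₀ × DIC = 0.01177 × 2.21 = 0.02602 mmol/kg
pCO2 = [CO2*]/KH = 2.602×10^-5 / 3.162×10^-2 = 823 μatm

pCO2 = 823 μatm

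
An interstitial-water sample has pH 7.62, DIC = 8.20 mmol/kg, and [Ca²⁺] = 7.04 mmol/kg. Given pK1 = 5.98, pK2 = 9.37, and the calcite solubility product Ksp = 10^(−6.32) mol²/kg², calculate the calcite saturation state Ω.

Ω = 2.06

α₂ = 1 / (1 + [H⁺]/K2 + [H⁺]²/(K1K2)) = 1 / (1 + 10^+1.75 + 10^+0.11)
   = 1 / (1 + 56.234 + 1.2882) = 1/58.522 = 0.01709
[CO3²⁻] = α₂ × DIC = 0.01709 × 8.20 = 0.1401 mmol/kg
Ksp = 10^(−6.32) = 4.786×10^-7
Ω = [Ca²⁺][CO3²⁻]/Ksp = (7.04×10^-3)(1.401×10^-4) / 4.786×10^-7 = 2.06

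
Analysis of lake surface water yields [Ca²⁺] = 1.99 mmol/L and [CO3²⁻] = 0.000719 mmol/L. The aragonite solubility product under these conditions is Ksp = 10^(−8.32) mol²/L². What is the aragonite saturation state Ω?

Ω = 0.299

Ksp = 10^(−8.32) = 4.786×10^-9
Ω = [Ca²⁺][CO3²⁻]/Ksp = (1.99×10^-3)(0.000719×10^-3) / 4.786×10^-9 = 0.299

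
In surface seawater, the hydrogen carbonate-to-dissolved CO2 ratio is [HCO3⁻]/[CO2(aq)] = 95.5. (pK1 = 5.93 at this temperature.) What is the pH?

pH = 7.91

From K1 = [H⁺][HCO3⁻]/[CO2(aq)]:  pH = pK1 + log₁₀([HCO3⁻]/[CO2(aq)])
log₁₀(95.5) = +1.980
pH = 5.93 + (+1.980) = 7.91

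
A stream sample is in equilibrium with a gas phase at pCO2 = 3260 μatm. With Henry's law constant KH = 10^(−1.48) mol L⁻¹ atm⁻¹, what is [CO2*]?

KH = 10^(−1.48) = 3.311×10^-2 mol L⁻¹ atm⁻¹
[CO2*] = KH · pCO2 = 3.311×10^-2 × 3260×10^-6 atm = 1.08×10^-4 mol/L

[CO2*] = 108 μmol/L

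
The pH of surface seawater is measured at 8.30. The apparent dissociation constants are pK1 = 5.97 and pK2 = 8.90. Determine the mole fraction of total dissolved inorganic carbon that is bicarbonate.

α₁ = 1 / (1 + [H⁺]/K1 + K2/[H⁺]) = 1 / (1 + 10^-2.33 + 10^-0.60)
   = 1 / (1 + 0.0046774 + 0.25119) = 1/1.2559 = 0.7963

α₁ = 0.796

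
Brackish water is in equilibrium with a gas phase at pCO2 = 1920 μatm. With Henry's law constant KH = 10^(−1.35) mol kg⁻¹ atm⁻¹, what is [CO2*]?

[CO2*] = 85.8 μmol/kg

KH = 10^(−1.35) = 4.467×10^-2 mol kg⁻¹ atm⁻¹
[CO2*] = KH · pCO2 = 4.467×10^-2 × 1920×10^-6 atm = 8.58×10^-5 mol/kg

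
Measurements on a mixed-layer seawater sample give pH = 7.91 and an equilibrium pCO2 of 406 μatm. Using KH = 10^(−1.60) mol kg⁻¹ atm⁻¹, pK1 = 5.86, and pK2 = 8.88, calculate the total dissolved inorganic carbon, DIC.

DIC = 1.28 mmol/kg

[CO2*] = KH · pCO2 = 10^(−1.60) × 406×10^-6 = 1.020×10^-5 mol/kg
α₀ = 1/(1 + K1/[H⁺] + K1K2/[H⁺]²) = 1/(1 + 10^+2.05 + 10^+1.08) = 0.007986
DIC = [CO2*]/α₀ = 1.020×10^-5 / 0.007986 = 1.28 mmol/kg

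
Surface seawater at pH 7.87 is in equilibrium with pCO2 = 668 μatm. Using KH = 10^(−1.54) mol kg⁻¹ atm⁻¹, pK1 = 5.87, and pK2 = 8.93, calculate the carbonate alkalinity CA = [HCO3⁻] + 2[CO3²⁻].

CA = 2.26 mmol/kg

[CO2*] = KH · pCO2 = 10^(−1.54) × 668×10^-6 = 1.927×10^-5 mol/kg
α₀ = 1/(1 + K1/[H⁺] + K1K2/[H⁺]²) = 1/(1 + 10^+2.00 + 10^+0.94) = 0.009115
DIC = [CO2*]/α₀ = 1.927×10^-5 / 0.009115 = 2.114 mmol/kg
CA = (α₁ + 2α₂)·DIC = (0.9115 + 2×0.07939) × 2.114 = 2.26 mmol/kg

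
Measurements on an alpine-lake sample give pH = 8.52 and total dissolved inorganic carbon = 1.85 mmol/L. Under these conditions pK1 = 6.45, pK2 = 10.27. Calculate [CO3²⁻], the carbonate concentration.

α₂ = 1 / (1 + [H⁺]/K2 + [H⁺]²/(K1K2)) = 1 / (1 + 10^+1.75 + 10^-0.32)
   = 1 / (1 + 56.234 + 0.47863) = 1/57.713 = 0.01733
[CO3²⁻] = α₂ × DIC = 0.01733 × 1.85 = 0.0321 mmol/L

[CO3²⁻] = 0.0321 mmol/L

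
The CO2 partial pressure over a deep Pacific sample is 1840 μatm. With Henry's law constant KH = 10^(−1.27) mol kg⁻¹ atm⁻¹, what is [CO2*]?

KH = 10^(−1.27) = 5.370×10^-2 mol kg⁻¹ atm⁻¹
[CO2*] = KH · pCO2 = 5.370×10^-2 × 1840×10^-6 atm = 9.88×10^-5 mol/kg

[CO2*] = 98.8 μmol/kg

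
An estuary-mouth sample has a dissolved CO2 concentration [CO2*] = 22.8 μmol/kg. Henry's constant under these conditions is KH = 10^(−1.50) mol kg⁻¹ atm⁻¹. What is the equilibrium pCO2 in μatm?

pCO2 = 721 μatm

KH = 10^(−1.50) = 3.162×10^-2 mol kg⁻¹ atm⁻¹
pCO2 = [CO2*]/KH = 22.8×10^-6 / 3.162×10^-2 = 7.21×10^-4 atm = 721 μatm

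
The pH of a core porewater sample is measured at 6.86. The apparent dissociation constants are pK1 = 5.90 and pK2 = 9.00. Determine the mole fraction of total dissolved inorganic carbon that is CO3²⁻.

α₂ = 1 / (1 + [H⁺]/K2 + [H⁺]²/(K1K2)) = 1 / (1 + 10^+2.14 + 10^+1.18)
   = 1 / (1 + 138.04 + 15.136) = 1/154.17 = 0.006486

α₂ = 0.00649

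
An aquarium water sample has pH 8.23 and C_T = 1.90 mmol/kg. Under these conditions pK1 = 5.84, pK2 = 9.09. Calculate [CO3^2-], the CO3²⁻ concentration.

[CO3²⁻] = 0.230 mmol/kg

α₂ = 1 / (1 + [H⁺]/K2 + [H⁺]²/(K1K2)) = 1 / (1 + 10^+0.86 + 10^-1.53)
   = 1 / (1 + 7.2444 + 0.029512) = 1/8.2739 = 0.1209
[CO3²⁻] = α₂ × DIC = 0.1209 × 1.90 = 0.230 mmol/kg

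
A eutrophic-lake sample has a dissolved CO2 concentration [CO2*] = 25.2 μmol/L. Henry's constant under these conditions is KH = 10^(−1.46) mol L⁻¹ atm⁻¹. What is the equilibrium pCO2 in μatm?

KH = 10^(−1.46) = 3.467×10^-2 mol L⁻¹ atm⁻¹
pCO2 = [CO2*]/KH = 25.2×10^-6 / 3.467×10^-2 = 7.27×10^-4 atm = 727 μatm

pCO2 = 727 μatm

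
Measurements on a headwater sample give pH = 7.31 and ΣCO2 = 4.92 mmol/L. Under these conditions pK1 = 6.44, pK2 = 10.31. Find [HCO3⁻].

α₁ = 1 / (1 + [H⁺]/K1 + K2/[H⁺]) = 1 / (1 + 10^-0.87 + 10^-3.00)
   = 1 / (1 + 0.13490 + 0.0010000) = 1/1.1359 = 0.8804
[HCO3⁻] = α₁ × DIC = 0.8804 × 4.92 = 4.33 mmol/L

[HCO3⁻] = 4.33 mmol/L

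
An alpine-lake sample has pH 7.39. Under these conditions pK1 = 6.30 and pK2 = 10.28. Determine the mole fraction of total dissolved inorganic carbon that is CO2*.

α₀ = 1 / (1 + K1/[H⁺] + K1K2/[H⁺]²) = 1 / (1 + 10^+1.09 + 10^-1.80)
   = 1 / (1 + 12.303 + 0.015849) = 1/13.319 = 0.07508

α₀ = 0.0751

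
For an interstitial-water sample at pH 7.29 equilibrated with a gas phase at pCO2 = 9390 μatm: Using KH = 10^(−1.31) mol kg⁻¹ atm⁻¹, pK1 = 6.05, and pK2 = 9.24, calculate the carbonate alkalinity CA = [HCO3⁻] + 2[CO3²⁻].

CA = 8.17 mmol/kg

[CO2*] = KH · pCO2 = 10^(−1.31) × 9390×10^-6 = 4.599×10^-4 mol/kg
α₀ = 1/(1 + K1/[H⁺] + K1K2/[H⁺]²) = 1/(1 + 10^+1.24 + 10^-0.71) = 0.05384
DIC = [CO2*]/α₀ = 4.599×10^-4 / 0.05384 = 8.542 mmol/kg
CA = (α₁ + 2α₂)·DIC = (0.9357 + 2×0.01050) × 8.542 = 8.17 mmol/kg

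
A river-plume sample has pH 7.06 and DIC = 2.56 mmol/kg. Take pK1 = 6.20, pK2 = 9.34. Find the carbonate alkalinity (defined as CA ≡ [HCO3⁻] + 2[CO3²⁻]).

CA = [HCO3⁻] + 2[CO3²⁻] = (α₁ + 2α₂)·DIC
At pH 7.06: [H⁺]/K1 = 10^-0.86 = 0.13804, K2/[H⁺] = 10^-2.28 = 0.0052481
α₁ = 1/(1 + 0.13804 + 0.0052481) = 1/1.1433 = 0.8747; α₂ = α₁·K2/[H⁺] = 0.004590
α₁ + 2α₂ = 0.8839
CA = 0.8839 × 2.56 = 2.26 mmol/kg

CA = 2.26 mmol/kg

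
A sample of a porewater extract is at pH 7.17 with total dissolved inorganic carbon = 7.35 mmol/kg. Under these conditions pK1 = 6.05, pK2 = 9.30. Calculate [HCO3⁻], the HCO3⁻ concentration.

[HCO3⁻] = 6.79 mmol/kg

α₁ = 1 / (1 + [H⁺]/K1 + K2/[H⁺]) = 1 / (1 + 10^-1.12 + 10^-2.13)
   = 1 / (1 + 0.075858 + 0.0074131) = 1/1.0833 = 0.9231
[HCO3⁻] = α₁ × DIC = 0.9231 × 7.35 = 6.79 mmol/kg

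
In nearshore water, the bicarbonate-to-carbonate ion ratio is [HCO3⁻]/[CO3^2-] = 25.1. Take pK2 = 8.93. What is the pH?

From K2 = [H⁺][CO3^2-]/[HCO3⁻]:  pH = pK2 − log₁₀([HCO3⁻]/[CO3^2-])
log₁₀(25.1) = +1.400
pH = 8.93 − (+1.400) = 7.53

pH = 7.53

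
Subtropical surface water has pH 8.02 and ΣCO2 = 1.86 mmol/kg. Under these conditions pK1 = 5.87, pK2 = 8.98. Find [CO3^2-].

[CO3²⁻] = 0.183 mmol/kg

α₂ = 1 / (1 + [H⁺]/K2 + [H⁺]²/(K1K2)) = 1 / (1 + 10^+0.96 + 10^-1.19)
   = 1 / (1 + 9.1201 + 0.064565) = 1/10.185 = 0.09819
[CO3²⁻] = α₂ × DIC = 0.09819 × 1.86 = 0.183 mmol/kg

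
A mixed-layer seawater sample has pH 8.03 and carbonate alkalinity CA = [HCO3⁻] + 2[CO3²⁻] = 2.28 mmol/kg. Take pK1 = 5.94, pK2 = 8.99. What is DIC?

DIC = 2.09 mmol/kg

CA = [HCO3⁻] + 2[CO3²⁻] = (α₁ + 2α₂)·DIC
At pH 8.03: [H⁺]/K1 = 10^-2.09 = 0.0081283, K2/[H⁺] = 10^-0.96 = 0.10965
α₁ = 1/(1 + 0.0081283 + 0.10965) = 1/1.1178 = 0.8946; α₂ = α₁·K2/[H⁺] = 0.09809
α₁ + 2α₂ = 1.0908
DIC = CA / (α₁ + 2α₂) = 2.28 / 1.0908 = 2.09 mmol/kg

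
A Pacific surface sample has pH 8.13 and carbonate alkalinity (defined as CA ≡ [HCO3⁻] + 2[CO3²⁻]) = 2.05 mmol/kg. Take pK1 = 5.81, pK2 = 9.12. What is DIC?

DIC = 1.88 mmol/kg

CA = [HCO3⁻] + 2[CO3²⁻] = (α₁ + 2α₂)·DIC
At pH 8.13: [H⁺]/K1 = 10^-2.32 = 0.0047863, K2/[H⁺] = 10^-0.99 = 0.10233
α₁ = 1/(1 + 0.0047863 + 0.10233) = 1/1.1071 = 0.9032; α₂ = α₁·K2/[H⁺] = 0.09243
α₁ + 2α₂ = 1.0881
DIC = CA / (α₁ + 2α₂) = 2.05 / 1.0881 = 1.88 mmol/kg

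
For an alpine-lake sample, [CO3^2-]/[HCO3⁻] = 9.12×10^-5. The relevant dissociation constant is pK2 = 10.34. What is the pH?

pH = 6.30

From K2 = [H⁺][CO3^2-]/[HCO3⁻]:  pH = pK2 + log₁₀([CO3^2-]/[HCO3⁻])
log₁₀(9.12×10^-5) = -4.040
pH = 10.34 + (-4.040) = 6.30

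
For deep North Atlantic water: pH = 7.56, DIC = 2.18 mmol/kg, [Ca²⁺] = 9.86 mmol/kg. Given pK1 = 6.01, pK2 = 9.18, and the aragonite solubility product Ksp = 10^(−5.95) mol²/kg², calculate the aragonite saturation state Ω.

Ω = 0.437

α₂ = 1 / (1 + [H⁺]/K2 + [H⁺]²/(K1K2)) = 1 / (1 + 10^+1.62 + 10^+0.07)
   = 1 / (1 + 41.687 + 1.1749) = 1/43.862 = 0.02280
[CO3²⁻] = α₂ × DIC = 0.02280 × 2.18 = 0.04970 mmol/kg
Ksp = 10^(−5.95) = 1.122×10^-6
Ω = [Ca²⁺][CO3²⁻]/Ksp = (9.86×10^-3)(4.970×10^-5) / 1.122×10^-6 = 0.437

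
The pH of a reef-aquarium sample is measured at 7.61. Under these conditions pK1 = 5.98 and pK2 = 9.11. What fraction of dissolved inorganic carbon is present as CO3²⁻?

α₂ = 0.0300

α₂ = 1 / (1 + [H⁺]/K2 + [H⁺]²/(K1K2)) = 1 / (1 + 10^+1.50 + 10^-0.13)
   = 1 / (1 + 31.623 + 0.74131) = 1/33.364 = 0.02997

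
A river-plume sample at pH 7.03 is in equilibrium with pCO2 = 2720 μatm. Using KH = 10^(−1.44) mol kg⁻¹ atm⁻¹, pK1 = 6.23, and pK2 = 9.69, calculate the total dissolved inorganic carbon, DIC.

DIC = 0.723 mmol/kg

[CO2*] = KH · pCO2 = 10^(−1.44) × 2720×10^-6 = 9.876×10^-5 mol/kg
α₀ = 1/(1 + K1/[H⁺] + K1K2/[H⁺]²) = 1/(1 + 10^+0.80 + 10^-1.86) = 0.1365
DIC = [CO2*]/α₀ = 9.876×10^-5 / 0.1365 = 0.723 mmol/kg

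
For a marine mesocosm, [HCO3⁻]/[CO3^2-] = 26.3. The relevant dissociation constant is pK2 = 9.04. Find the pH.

From K2 = [H⁺][CO3^2-]/[HCO3⁻]:  pH = pK2 − log₁₀([HCO3⁻]/[CO3^2-])
log₁₀(26.3) = +1.420
pH = 9.04 − (+1.420) = 7.62

pH = 7.62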